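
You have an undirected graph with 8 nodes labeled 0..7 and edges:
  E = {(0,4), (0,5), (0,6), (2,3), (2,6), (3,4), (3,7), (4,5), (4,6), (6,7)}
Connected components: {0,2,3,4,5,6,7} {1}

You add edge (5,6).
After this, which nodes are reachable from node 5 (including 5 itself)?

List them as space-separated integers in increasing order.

Answer: 0 2 3 4 5 6 7

Derivation:
Before: nodes reachable from 5: {0,2,3,4,5,6,7}
Adding (5,6): both endpoints already in same component. Reachability from 5 unchanged.
After: nodes reachable from 5: {0,2,3,4,5,6,7}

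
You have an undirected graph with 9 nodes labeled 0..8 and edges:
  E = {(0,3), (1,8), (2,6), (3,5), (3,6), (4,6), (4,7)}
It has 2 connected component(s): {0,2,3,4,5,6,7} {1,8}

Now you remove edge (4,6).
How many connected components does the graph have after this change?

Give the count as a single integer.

Initial component count: 2
Remove (4,6): it was a bridge. Count increases: 2 -> 3.
  After removal, components: {0,2,3,5,6} {1,8} {4,7}
New component count: 3

Answer: 3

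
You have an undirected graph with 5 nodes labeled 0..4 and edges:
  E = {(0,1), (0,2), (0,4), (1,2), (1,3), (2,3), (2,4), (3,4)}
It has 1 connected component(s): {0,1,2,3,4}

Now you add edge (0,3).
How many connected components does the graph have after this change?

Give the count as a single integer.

Initial component count: 1
Add (0,3): endpoints already in same component. Count unchanged: 1.
New component count: 1

Answer: 1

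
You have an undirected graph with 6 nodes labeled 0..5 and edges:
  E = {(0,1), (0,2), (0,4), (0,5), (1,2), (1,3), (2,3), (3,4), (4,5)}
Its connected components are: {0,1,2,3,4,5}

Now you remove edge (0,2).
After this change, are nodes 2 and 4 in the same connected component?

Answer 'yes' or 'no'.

Initial components: {0,1,2,3,4,5}
Removing edge (0,2): not a bridge — component count unchanged at 1.
New components: {0,1,2,3,4,5}
Are 2 and 4 in the same component? yes

Answer: yes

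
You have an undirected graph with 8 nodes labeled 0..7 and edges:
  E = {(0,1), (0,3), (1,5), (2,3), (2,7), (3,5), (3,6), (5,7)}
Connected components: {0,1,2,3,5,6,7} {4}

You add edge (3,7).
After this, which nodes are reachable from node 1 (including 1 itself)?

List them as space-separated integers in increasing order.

Answer: 0 1 2 3 5 6 7

Derivation:
Before: nodes reachable from 1: {0,1,2,3,5,6,7}
Adding (3,7): both endpoints already in same component. Reachability from 1 unchanged.
After: nodes reachable from 1: {0,1,2,3,5,6,7}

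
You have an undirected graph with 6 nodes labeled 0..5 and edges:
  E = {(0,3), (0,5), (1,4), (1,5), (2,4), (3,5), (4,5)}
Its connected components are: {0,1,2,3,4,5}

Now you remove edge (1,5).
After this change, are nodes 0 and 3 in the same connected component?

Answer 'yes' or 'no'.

Answer: yes

Derivation:
Initial components: {0,1,2,3,4,5}
Removing edge (1,5): not a bridge — component count unchanged at 1.
New components: {0,1,2,3,4,5}
Are 0 and 3 in the same component? yes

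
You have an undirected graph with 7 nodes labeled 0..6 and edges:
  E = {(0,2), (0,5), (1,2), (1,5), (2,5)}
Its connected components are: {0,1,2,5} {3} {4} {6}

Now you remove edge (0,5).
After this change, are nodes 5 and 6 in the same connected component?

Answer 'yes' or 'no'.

Initial components: {0,1,2,5} {3} {4} {6}
Removing edge (0,5): not a bridge — component count unchanged at 4.
New components: {0,1,2,5} {3} {4} {6}
Are 5 and 6 in the same component? no

Answer: no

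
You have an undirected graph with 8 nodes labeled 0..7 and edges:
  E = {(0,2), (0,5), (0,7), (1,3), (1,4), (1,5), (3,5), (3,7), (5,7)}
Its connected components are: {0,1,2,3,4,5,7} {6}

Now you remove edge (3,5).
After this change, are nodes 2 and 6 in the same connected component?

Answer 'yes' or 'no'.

Answer: no

Derivation:
Initial components: {0,1,2,3,4,5,7} {6}
Removing edge (3,5): not a bridge — component count unchanged at 2.
New components: {0,1,2,3,4,5,7} {6}
Are 2 and 6 in the same component? no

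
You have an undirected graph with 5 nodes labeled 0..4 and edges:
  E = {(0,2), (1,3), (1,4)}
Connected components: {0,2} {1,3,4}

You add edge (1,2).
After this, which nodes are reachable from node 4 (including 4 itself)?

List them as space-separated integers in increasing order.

Before: nodes reachable from 4: {1,3,4}
Adding (1,2): merges 4's component with another. Reachability grows.
After: nodes reachable from 4: {0,1,2,3,4}

Answer: 0 1 2 3 4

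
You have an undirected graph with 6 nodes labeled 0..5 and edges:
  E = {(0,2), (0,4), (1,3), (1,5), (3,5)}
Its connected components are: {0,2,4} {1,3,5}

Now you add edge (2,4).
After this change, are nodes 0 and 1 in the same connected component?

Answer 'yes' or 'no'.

Initial components: {0,2,4} {1,3,5}
Adding edge (2,4): both already in same component {0,2,4}. No change.
New components: {0,2,4} {1,3,5}
Are 0 and 1 in the same component? no

Answer: no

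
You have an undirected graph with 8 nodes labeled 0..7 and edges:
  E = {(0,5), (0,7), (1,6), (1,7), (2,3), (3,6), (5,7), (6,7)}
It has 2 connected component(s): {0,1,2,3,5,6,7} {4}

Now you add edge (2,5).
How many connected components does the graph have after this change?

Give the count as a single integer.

Answer: 2

Derivation:
Initial component count: 2
Add (2,5): endpoints already in same component. Count unchanged: 2.
New component count: 2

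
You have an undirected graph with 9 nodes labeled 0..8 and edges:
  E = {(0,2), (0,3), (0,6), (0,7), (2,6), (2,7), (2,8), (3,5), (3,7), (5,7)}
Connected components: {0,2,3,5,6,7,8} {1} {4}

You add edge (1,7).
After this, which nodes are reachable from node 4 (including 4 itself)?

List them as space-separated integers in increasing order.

Before: nodes reachable from 4: {4}
Adding (1,7): merges two components, but neither contains 4. Reachability from 4 unchanged.
After: nodes reachable from 4: {4}

Answer: 4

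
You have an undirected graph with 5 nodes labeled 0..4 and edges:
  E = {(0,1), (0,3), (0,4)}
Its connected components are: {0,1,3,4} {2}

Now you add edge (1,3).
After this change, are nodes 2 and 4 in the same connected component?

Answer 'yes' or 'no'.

Answer: no

Derivation:
Initial components: {0,1,3,4} {2}
Adding edge (1,3): both already in same component {0,1,3,4}. No change.
New components: {0,1,3,4} {2}
Are 2 and 4 in the same component? no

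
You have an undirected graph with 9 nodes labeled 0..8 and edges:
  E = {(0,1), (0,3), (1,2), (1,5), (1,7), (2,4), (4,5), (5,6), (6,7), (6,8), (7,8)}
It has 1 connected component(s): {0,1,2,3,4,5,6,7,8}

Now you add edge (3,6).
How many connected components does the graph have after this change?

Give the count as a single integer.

Answer: 1

Derivation:
Initial component count: 1
Add (3,6): endpoints already in same component. Count unchanged: 1.
New component count: 1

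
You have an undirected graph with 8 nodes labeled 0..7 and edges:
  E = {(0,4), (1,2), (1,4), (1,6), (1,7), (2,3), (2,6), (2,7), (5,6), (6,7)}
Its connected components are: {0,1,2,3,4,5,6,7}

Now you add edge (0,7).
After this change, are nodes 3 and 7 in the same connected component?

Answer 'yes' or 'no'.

Initial components: {0,1,2,3,4,5,6,7}
Adding edge (0,7): both already in same component {0,1,2,3,4,5,6,7}. No change.
New components: {0,1,2,3,4,5,6,7}
Are 3 and 7 in the same component? yes

Answer: yes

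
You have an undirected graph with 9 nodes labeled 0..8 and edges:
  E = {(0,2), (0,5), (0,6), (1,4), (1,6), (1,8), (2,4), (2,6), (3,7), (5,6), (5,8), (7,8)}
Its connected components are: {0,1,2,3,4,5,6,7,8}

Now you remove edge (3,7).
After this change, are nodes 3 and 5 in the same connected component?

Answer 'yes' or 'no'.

Answer: no

Derivation:
Initial components: {0,1,2,3,4,5,6,7,8}
Removing edge (3,7): it was a bridge — component count 1 -> 2.
New components: {0,1,2,4,5,6,7,8} {3}
Are 3 and 5 in the same component? no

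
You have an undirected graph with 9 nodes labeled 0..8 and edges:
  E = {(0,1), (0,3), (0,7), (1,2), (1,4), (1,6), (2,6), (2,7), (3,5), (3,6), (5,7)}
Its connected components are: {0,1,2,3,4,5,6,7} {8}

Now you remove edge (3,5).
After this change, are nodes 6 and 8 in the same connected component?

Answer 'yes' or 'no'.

Answer: no

Derivation:
Initial components: {0,1,2,3,4,5,6,7} {8}
Removing edge (3,5): not a bridge — component count unchanged at 2.
New components: {0,1,2,3,4,5,6,7} {8}
Are 6 and 8 in the same component? no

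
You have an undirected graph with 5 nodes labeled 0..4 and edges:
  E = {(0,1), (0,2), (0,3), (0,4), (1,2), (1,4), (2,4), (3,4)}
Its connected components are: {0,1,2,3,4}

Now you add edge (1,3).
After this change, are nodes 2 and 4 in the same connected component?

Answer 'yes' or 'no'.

Answer: yes

Derivation:
Initial components: {0,1,2,3,4}
Adding edge (1,3): both already in same component {0,1,2,3,4}. No change.
New components: {0,1,2,3,4}
Are 2 and 4 in the same component? yes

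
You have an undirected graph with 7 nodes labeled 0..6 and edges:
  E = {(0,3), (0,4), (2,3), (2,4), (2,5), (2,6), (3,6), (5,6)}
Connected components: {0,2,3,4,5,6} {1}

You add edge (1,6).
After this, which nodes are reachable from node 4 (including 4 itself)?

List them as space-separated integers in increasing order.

Answer: 0 1 2 3 4 5 6

Derivation:
Before: nodes reachable from 4: {0,2,3,4,5,6}
Adding (1,6): merges 4's component with another. Reachability grows.
After: nodes reachable from 4: {0,1,2,3,4,5,6}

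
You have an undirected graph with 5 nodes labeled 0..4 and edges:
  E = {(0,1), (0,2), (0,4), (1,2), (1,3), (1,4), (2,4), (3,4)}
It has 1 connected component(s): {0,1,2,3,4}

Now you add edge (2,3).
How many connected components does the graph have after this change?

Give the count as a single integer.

Answer: 1

Derivation:
Initial component count: 1
Add (2,3): endpoints already in same component. Count unchanged: 1.
New component count: 1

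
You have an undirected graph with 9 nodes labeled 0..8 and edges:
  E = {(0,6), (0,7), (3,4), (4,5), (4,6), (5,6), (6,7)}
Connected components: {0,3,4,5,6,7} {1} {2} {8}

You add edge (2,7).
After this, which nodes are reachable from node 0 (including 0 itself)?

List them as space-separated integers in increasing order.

Answer: 0 2 3 4 5 6 7

Derivation:
Before: nodes reachable from 0: {0,3,4,5,6,7}
Adding (2,7): merges 0's component with another. Reachability grows.
After: nodes reachable from 0: {0,2,3,4,5,6,7}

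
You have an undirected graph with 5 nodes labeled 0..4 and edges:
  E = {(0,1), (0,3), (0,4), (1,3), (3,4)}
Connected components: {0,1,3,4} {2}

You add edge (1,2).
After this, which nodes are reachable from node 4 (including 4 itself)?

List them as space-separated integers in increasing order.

Answer: 0 1 2 3 4

Derivation:
Before: nodes reachable from 4: {0,1,3,4}
Adding (1,2): merges 4's component with another. Reachability grows.
After: nodes reachable from 4: {0,1,2,3,4}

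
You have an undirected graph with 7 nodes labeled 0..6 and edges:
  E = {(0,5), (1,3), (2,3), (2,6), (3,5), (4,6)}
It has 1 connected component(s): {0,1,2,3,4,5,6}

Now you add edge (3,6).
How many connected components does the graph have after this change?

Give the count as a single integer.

Initial component count: 1
Add (3,6): endpoints already in same component. Count unchanged: 1.
New component count: 1

Answer: 1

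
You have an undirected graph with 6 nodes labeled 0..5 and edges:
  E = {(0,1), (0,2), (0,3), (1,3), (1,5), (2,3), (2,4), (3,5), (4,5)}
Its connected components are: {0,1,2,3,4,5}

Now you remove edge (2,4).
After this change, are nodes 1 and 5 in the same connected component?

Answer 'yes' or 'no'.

Initial components: {0,1,2,3,4,5}
Removing edge (2,4): not a bridge — component count unchanged at 1.
New components: {0,1,2,3,4,5}
Are 1 and 5 in the same component? yes

Answer: yes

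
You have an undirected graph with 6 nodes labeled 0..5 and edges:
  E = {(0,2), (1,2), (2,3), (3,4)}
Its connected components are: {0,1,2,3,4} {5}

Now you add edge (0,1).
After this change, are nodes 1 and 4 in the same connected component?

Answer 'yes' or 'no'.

Answer: yes

Derivation:
Initial components: {0,1,2,3,4} {5}
Adding edge (0,1): both already in same component {0,1,2,3,4}. No change.
New components: {0,1,2,3,4} {5}
Are 1 and 4 in the same component? yes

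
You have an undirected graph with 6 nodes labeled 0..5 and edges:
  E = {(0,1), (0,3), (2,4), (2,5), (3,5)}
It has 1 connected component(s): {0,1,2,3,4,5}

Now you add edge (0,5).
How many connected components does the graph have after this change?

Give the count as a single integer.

Answer: 1

Derivation:
Initial component count: 1
Add (0,5): endpoints already in same component. Count unchanged: 1.
New component count: 1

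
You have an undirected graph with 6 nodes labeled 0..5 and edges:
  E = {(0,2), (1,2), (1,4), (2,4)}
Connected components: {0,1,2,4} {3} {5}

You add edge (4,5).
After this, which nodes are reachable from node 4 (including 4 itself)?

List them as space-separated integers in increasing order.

Before: nodes reachable from 4: {0,1,2,4}
Adding (4,5): merges 4's component with another. Reachability grows.
After: nodes reachable from 4: {0,1,2,4,5}

Answer: 0 1 2 4 5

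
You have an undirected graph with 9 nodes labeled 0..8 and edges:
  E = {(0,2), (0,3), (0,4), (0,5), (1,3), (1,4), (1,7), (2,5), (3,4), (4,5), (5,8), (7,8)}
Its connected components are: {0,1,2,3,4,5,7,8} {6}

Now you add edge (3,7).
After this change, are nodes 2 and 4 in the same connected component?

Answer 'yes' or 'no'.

Answer: yes

Derivation:
Initial components: {0,1,2,3,4,5,7,8} {6}
Adding edge (3,7): both already in same component {0,1,2,3,4,5,7,8}. No change.
New components: {0,1,2,3,4,5,7,8} {6}
Are 2 and 4 in the same component? yes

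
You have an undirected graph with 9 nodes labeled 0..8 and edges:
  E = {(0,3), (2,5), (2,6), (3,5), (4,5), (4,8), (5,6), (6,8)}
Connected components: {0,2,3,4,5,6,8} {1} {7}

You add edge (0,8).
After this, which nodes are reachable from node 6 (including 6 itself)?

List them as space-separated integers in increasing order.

Before: nodes reachable from 6: {0,2,3,4,5,6,8}
Adding (0,8): both endpoints already in same component. Reachability from 6 unchanged.
After: nodes reachable from 6: {0,2,3,4,5,6,8}

Answer: 0 2 3 4 5 6 8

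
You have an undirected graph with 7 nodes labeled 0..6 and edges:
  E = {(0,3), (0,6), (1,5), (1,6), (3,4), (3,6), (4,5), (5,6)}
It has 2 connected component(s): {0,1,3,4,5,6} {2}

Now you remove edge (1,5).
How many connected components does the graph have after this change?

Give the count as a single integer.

Answer: 2

Derivation:
Initial component count: 2
Remove (1,5): not a bridge. Count unchanged: 2.
  After removal, components: {0,1,3,4,5,6} {2}
New component count: 2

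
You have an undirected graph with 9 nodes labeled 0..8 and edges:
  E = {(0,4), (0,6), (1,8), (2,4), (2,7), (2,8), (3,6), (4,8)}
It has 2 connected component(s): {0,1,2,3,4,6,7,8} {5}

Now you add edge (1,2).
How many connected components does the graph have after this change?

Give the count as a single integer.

Answer: 2

Derivation:
Initial component count: 2
Add (1,2): endpoints already in same component. Count unchanged: 2.
New component count: 2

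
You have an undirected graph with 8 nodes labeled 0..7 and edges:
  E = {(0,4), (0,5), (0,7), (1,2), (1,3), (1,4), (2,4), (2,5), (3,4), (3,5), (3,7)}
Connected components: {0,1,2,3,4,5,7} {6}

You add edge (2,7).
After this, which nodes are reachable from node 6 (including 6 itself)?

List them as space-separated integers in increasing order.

Before: nodes reachable from 6: {6}
Adding (2,7): both endpoints already in same component. Reachability from 6 unchanged.
After: nodes reachable from 6: {6}

Answer: 6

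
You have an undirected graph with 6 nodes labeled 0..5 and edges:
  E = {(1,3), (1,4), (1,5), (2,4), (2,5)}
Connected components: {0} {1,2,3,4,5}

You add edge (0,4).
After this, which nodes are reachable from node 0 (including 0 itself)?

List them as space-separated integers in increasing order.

Before: nodes reachable from 0: {0}
Adding (0,4): merges 0's component with another. Reachability grows.
After: nodes reachable from 0: {0,1,2,3,4,5}

Answer: 0 1 2 3 4 5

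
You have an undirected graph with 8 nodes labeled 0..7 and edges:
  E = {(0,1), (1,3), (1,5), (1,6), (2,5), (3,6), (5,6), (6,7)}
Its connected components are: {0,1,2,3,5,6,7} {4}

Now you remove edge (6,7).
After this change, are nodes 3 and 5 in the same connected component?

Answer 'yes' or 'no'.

Initial components: {0,1,2,3,5,6,7} {4}
Removing edge (6,7): it was a bridge — component count 2 -> 3.
New components: {0,1,2,3,5,6} {4} {7}
Are 3 and 5 in the same component? yes

Answer: yes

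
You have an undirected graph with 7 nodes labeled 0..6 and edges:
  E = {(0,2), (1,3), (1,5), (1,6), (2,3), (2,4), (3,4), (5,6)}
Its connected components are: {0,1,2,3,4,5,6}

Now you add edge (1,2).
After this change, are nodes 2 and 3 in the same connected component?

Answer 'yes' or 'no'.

Initial components: {0,1,2,3,4,5,6}
Adding edge (1,2): both already in same component {0,1,2,3,4,5,6}. No change.
New components: {0,1,2,3,4,5,6}
Are 2 and 3 in the same component? yes

Answer: yes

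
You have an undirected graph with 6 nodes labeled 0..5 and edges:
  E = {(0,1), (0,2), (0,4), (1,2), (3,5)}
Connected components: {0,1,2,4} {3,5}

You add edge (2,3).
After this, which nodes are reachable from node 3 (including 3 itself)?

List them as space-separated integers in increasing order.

Answer: 0 1 2 3 4 5

Derivation:
Before: nodes reachable from 3: {3,5}
Adding (2,3): merges 3's component with another. Reachability grows.
After: nodes reachable from 3: {0,1,2,3,4,5}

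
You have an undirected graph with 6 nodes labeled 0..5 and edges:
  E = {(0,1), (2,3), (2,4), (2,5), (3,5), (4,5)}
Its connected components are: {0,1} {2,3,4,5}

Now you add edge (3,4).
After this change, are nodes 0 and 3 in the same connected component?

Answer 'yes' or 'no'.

Initial components: {0,1} {2,3,4,5}
Adding edge (3,4): both already in same component {2,3,4,5}. No change.
New components: {0,1} {2,3,4,5}
Are 0 and 3 in the same component? no

Answer: no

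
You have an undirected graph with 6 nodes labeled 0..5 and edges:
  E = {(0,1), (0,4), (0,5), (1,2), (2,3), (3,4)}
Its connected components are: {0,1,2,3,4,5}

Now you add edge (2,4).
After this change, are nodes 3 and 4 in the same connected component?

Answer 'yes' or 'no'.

Answer: yes

Derivation:
Initial components: {0,1,2,3,4,5}
Adding edge (2,4): both already in same component {0,1,2,3,4,5}. No change.
New components: {0,1,2,3,4,5}
Are 3 and 4 in the same component? yes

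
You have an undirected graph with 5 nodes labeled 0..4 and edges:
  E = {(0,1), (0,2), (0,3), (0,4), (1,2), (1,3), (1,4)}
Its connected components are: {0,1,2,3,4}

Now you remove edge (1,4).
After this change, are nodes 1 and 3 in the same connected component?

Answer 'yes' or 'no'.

Answer: yes

Derivation:
Initial components: {0,1,2,3,4}
Removing edge (1,4): not a bridge — component count unchanged at 1.
New components: {0,1,2,3,4}
Are 1 and 3 in the same component? yes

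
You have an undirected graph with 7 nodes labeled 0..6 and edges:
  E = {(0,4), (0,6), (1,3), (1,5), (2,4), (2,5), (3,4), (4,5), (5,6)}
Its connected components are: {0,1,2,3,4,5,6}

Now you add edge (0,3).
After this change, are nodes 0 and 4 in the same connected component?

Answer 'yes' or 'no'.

Answer: yes

Derivation:
Initial components: {0,1,2,3,4,5,6}
Adding edge (0,3): both already in same component {0,1,2,3,4,5,6}. No change.
New components: {0,1,2,3,4,5,6}
Are 0 and 4 in the same component? yes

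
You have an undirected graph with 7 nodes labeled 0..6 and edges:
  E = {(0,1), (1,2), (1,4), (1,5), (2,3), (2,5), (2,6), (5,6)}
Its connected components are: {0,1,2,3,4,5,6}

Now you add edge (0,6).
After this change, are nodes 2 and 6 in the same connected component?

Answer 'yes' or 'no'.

Initial components: {0,1,2,3,4,5,6}
Adding edge (0,6): both already in same component {0,1,2,3,4,5,6}. No change.
New components: {0,1,2,3,4,5,6}
Are 2 and 6 in the same component? yes

Answer: yes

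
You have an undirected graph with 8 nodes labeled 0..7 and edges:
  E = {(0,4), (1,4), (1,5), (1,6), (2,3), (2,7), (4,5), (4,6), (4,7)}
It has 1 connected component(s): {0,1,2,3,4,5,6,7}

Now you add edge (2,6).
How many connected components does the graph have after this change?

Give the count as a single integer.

Initial component count: 1
Add (2,6): endpoints already in same component. Count unchanged: 1.
New component count: 1

Answer: 1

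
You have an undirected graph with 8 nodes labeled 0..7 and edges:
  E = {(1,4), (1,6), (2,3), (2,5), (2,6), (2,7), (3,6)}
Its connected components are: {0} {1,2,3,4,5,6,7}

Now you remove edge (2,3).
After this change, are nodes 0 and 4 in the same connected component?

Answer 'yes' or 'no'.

Answer: no

Derivation:
Initial components: {0} {1,2,3,4,5,6,7}
Removing edge (2,3): not a bridge — component count unchanged at 2.
New components: {0} {1,2,3,4,5,6,7}
Are 0 and 4 in the same component? no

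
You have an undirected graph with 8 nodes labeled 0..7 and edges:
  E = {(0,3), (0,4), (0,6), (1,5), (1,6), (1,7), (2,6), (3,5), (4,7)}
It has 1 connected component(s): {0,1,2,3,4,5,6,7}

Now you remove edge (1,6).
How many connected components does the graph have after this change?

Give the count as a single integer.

Answer: 1

Derivation:
Initial component count: 1
Remove (1,6): not a bridge. Count unchanged: 1.
  After removal, components: {0,1,2,3,4,5,6,7}
New component count: 1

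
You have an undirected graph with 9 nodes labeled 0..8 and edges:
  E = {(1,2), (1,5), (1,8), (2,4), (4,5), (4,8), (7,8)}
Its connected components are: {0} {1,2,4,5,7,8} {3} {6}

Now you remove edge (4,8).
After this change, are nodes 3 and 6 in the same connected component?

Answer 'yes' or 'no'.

Initial components: {0} {1,2,4,5,7,8} {3} {6}
Removing edge (4,8): not a bridge — component count unchanged at 4.
New components: {0} {1,2,4,5,7,8} {3} {6}
Are 3 and 6 in the same component? no

Answer: no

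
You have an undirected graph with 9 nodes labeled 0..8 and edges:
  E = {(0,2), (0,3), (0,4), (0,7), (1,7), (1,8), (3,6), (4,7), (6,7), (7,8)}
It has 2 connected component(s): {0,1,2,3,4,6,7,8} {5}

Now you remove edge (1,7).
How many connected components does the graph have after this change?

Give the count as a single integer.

Answer: 2

Derivation:
Initial component count: 2
Remove (1,7): not a bridge. Count unchanged: 2.
  After removal, components: {0,1,2,3,4,6,7,8} {5}
New component count: 2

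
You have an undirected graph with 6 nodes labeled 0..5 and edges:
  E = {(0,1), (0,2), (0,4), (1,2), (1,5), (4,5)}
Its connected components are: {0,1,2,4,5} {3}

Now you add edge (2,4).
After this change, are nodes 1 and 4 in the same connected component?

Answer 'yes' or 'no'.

Initial components: {0,1,2,4,5} {3}
Adding edge (2,4): both already in same component {0,1,2,4,5}. No change.
New components: {0,1,2,4,5} {3}
Are 1 and 4 in the same component? yes

Answer: yes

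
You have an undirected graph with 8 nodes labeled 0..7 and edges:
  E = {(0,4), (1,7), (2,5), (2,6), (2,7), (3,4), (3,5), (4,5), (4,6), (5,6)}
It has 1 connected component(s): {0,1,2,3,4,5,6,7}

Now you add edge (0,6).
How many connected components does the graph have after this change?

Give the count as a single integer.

Answer: 1

Derivation:
Initial component count: 1
Add (0,6): endpoints already in same component. Count unchanged: 1.
New component count: 1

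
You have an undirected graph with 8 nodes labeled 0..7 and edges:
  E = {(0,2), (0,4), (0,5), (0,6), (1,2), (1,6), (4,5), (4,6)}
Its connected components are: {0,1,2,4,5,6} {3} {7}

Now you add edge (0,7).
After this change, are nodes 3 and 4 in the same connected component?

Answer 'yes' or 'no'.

Answer: no

Derivation:
Initial components: {0,1,2,4,5,6} {3} {7}
Adding edge (0,7): merges {0,1,2,4,5,6} and {7}.
New components: {0,1,2,4,5,6,7} {3}
Are 3 and 4 in the same component? no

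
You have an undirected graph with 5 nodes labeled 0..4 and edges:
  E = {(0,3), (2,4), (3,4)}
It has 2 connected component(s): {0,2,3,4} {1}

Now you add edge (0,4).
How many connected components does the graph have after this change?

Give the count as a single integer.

Initial component count: 2
Add (0,4): endpoints already in same component. Count unchanged: 2.
New component count: 2

Answer: 2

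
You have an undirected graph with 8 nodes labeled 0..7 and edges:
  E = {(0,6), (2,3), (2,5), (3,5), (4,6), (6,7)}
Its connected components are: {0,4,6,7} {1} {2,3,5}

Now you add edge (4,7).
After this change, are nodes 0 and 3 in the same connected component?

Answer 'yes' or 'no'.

Initial components: {0,4,6,7} {1} {2,3,5}
Adding edge (4,7): both already in same component {0,4,6,7}. No change.
New components: {0,4,6,7} {1} {2,3,5}
Are 0 and 3 in the same component? no

Answer: no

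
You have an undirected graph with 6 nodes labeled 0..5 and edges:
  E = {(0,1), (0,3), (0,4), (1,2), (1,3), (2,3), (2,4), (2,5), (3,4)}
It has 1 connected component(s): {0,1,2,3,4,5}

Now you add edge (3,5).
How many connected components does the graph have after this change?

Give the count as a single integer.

Initial component count: 1
Add (3,5): endpoints already in same component. Count unchanged: 1.
New component count: 1

Answer: 1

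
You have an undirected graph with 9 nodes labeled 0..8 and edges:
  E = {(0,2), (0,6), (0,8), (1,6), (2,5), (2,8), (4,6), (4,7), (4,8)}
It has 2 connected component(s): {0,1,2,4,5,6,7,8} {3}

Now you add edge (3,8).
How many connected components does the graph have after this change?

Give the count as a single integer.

Initial component count: 2
Add (3,8): merges two components. Count decreases: 2 -> 1.
New component count: 1

Answer: 1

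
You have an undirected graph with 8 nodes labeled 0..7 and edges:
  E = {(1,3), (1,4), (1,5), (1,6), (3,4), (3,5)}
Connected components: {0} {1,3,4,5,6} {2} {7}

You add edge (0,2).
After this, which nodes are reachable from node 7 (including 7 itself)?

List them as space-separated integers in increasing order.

Before: nodes reachable from 7: {7}
Adding (0,2): merges two components, but neither contains 7. Reachability from 7 unchanged.
After: nodes reachable from 7: {7}

Answer: 7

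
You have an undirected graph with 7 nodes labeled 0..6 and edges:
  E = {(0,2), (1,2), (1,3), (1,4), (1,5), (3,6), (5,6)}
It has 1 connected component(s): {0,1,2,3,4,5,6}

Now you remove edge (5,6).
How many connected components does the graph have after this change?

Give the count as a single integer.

Initial component count: 1
Remove (5,6): not a bridge. Count unchanged: 1.
  After removal, components: {0,1,2,3,4,5,6}
New component count: 1

Answer: 1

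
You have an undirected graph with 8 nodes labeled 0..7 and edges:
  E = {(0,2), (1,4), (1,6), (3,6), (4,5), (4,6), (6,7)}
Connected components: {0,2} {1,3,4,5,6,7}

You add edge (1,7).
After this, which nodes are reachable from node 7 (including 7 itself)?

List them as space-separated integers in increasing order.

Answer: 1 3 4 5 6 7

Derivation:
Before: nodes reachable from 7: {1,3,4,5,6,7}
Adding (1,7): both endpoints already in same component. Reachability from 7 unchanged.
After: nodes reachable from 7: {1,3,4,5,6,7}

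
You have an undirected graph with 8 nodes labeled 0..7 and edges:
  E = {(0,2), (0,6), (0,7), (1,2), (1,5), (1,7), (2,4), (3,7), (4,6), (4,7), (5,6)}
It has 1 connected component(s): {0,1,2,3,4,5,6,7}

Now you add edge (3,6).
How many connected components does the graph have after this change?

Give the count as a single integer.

Answer: 1

Derivation:
Initial component count: 1
Add (3,6): endpoints already in same component. Count unchanged: 1.
New component count: 1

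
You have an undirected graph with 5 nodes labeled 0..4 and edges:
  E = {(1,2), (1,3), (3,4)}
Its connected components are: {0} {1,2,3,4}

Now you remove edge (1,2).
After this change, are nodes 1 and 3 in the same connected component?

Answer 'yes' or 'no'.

Initial components: {0} {1,2,3,4}
Removing edge (1,2): it was a bridge — component count 2 -> 3.
New components: {0} {1,3,4} {2}
Are 1 and 3 in the same component? yes

Answer: yes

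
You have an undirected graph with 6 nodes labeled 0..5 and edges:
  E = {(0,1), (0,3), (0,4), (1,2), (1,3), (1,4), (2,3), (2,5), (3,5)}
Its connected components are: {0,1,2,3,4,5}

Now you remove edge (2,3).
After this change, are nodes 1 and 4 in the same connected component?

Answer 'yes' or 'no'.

Answer: yes

Derivation:
Initial components: {0,1,2,3,4,5}
Removing edge (2,3): not a bridge — component count unchanged at 1.
New components: {0,1,2,3,4,5}
Are 1 and 4 in the same component? yes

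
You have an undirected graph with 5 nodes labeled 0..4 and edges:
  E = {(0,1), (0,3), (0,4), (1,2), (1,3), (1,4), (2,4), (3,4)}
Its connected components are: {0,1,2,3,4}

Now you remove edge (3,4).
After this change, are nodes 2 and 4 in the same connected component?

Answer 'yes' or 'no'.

Answer: yes

Derivation:
Initial components: {0,1,2,3,4}
Removing edge (3,4): not a bridge — component count unchanged at 1.
New components: {0,1,2,3,4}
Are 2 and 4 in the same component? yes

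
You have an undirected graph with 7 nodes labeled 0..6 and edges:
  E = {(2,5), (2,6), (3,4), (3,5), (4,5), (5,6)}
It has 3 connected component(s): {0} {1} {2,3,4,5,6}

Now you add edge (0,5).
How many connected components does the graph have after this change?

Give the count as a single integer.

Initial component count: 3
Add (0,5): merges two components. Count decreases: 3 -> 2.
New component count: 2

Answer: 2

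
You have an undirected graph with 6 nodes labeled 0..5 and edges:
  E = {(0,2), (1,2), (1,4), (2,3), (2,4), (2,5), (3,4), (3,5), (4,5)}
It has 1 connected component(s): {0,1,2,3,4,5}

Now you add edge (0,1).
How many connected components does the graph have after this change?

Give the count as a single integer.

Answer: 1

Derivation:
Initial component count: 1
Add (0,1): endpoints already in same component. Count unchanged: 1.
New component count: 1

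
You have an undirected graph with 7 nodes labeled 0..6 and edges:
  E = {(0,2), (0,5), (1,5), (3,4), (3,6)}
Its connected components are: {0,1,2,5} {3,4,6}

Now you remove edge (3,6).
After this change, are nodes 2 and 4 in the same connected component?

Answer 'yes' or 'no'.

Answer: no

Derivation:
Initial components: {0,1,2,5} {3,4,6}
Removing edge (3,6): it was a bridge — component count 2 -> 3.
New components: {0,1,2,5} {3,4} {6}
Are 2 and 4 in the same component? no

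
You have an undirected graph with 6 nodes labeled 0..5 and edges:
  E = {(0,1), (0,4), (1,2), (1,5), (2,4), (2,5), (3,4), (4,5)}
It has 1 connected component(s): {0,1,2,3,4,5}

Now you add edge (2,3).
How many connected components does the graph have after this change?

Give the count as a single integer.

Answer: 1

Derivation:
Initial component count: 1
Add (2,3): endpoints already in same component. Count unchanged: 1.
New component count: 1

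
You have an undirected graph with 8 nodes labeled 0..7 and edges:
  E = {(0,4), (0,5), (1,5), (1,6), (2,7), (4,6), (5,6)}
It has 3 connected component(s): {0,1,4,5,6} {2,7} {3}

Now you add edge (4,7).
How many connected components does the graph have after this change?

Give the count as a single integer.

Initial component count: 3
Add (4,7): merges two components. Count decreases: 3 -> 2.
New component count: 2

Answer: 2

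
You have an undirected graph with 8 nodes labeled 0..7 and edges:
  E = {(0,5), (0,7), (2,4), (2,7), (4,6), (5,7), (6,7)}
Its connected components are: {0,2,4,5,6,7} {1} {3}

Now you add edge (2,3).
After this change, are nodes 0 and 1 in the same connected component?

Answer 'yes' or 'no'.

Answer: no

Derivation:
Initial components: {0,2,4,5,6,7} {1} {3}
Adding edge (2,3): merges {0,2,4,5,6,7} and {3}.
New components: {0,2,3,4,5,6,7} {1}
Are 0 and 1 in the same component? no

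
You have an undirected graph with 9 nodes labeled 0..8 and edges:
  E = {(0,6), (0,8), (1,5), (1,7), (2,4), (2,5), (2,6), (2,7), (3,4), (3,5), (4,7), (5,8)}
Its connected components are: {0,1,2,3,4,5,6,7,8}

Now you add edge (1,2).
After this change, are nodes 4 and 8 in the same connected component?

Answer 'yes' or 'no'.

Initial components: {0,1,2,3,4,5,6,7,8}
Adding edge (1,2): both already in same component {0,1,2,3,4,5,6,7,8}. No change.
New components: {0,1,2,3,4,5,6,7,8}
Are 4 and 8 in the same component? yes

Answer: yes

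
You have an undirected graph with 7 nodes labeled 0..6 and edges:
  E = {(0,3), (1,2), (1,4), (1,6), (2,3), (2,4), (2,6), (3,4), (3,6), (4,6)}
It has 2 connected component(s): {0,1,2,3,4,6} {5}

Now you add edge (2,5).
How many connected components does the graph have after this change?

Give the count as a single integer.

Initial component count: 2
Add (2,5): merges two components. Count decreases: 2 -> 1.
New component count: 1

Answer: 1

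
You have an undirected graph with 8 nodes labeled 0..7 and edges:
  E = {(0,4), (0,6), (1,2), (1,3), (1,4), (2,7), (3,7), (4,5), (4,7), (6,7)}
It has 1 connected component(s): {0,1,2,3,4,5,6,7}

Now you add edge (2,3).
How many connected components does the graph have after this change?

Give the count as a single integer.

Answer: 1

Derivation:
Initial component count: 1
Add (2,3): endpoints already in same component. Count unchanged: 1.
New component count: 1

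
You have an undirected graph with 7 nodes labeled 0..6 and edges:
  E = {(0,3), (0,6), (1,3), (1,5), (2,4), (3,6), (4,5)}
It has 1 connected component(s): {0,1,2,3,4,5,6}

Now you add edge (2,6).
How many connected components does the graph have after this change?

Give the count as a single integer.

Initial component count: 1
Add (2,6): endpoints already in same component. Count unchanged: 1.
New component count: 1

Answer: 1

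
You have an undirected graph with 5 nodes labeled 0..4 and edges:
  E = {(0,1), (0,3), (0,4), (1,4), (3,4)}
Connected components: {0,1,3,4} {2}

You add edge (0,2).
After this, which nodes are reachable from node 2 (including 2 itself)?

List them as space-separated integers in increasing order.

Before: nodes reachable from 2: {2}
Adding (0,2): merges 2's component with another. Reachability grows.
After: nodes reachable from 2: {0,1,2,3,4}

Answer: 0 1 2 3 4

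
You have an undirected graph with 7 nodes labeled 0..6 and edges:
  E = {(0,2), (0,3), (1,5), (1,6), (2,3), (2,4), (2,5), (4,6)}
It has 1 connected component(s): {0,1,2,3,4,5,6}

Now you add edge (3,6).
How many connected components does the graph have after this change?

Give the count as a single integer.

Answer: 1

Derivation:
Initial component count: 1
Add (3,6): endpoints already in same component. Count unchanged: 1.
New component count: 1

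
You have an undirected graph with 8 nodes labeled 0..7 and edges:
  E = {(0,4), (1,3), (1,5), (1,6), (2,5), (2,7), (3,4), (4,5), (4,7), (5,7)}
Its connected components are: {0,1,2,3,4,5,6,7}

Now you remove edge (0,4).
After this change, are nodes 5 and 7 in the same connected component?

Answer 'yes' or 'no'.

Answer: yes

Derivation:
Initial components: {0,1,2,3,4,5,6,7}
Removing edge (0,4): it was a bridge — component count 1 -> 2.
New components: {0} {1,2,3,4,5,6,7}
Are 5 and 7 in the same component? yes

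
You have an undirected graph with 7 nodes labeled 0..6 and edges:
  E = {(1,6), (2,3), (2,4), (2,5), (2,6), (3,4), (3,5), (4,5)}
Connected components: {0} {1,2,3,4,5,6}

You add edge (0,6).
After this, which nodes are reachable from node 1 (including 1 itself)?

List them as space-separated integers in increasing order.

Before: nodes reachable from 1: {1,2,3,4,5,6}
Adding (0,6): merges 1's component with another. Reachability grows.
After: nodes reachable from 1: {0,1,2,3,4,5,6}

Answer: 0 1 2 3 4 5 6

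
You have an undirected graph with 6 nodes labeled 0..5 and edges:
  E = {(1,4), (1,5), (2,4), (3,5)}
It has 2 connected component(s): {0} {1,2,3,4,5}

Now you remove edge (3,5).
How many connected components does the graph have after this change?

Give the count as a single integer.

Initial component count: 2
Remove (3,5): it was a bridge. Count increases: 2 -> 3.
  After removal, components: {0} {1,2,4,5} {3}
New component count: 3

Answer: 3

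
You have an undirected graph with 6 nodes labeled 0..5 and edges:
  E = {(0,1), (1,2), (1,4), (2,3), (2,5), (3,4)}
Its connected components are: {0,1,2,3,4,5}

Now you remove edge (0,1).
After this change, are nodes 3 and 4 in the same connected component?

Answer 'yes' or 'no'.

Answer: yes

Derivation:
Initial components: {0,1,2,3,4,5}
Removing edge (0,1): it was a bridge — component count 1 -> 2.
New components: {0} {1,2,3,4,5}
Are 3 and 4 in the same component? yes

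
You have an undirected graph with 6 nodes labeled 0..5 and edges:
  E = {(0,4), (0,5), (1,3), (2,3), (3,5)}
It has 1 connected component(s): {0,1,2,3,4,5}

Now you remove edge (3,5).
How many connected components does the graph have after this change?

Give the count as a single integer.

Initial component count: 1
Remove (3,5): it was a bridge. Count increases: 1 -> 2.
  After removal, components: {0,4,5} {1,2,3}
New component count: 2

Answer: 2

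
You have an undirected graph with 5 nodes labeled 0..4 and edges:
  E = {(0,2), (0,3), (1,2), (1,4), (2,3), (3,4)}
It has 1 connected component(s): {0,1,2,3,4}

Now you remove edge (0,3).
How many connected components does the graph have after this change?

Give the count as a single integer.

Initial component count: 1
Remove (0,3): not a bridge. Count unchanged: 1.
  After removal, components: {0,1,2,3,4}
New component count: 1

Answer: 1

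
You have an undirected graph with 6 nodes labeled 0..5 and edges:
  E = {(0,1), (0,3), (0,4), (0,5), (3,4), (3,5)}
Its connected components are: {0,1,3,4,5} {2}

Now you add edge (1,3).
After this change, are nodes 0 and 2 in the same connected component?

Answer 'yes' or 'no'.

Answer: no

Derivation:
Initial components: {0,1,3,4,5} {2}
Adding edge (1,3): both already in same component {0,1,3,4,5}. No change.
New components: {0,1,3,4,5} {2}
Are 0 and 2 in the same component? no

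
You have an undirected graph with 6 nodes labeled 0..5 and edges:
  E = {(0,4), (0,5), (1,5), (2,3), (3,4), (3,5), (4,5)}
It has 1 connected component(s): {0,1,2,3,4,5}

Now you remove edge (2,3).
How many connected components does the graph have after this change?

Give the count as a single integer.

Initial component count: 1
Remove (2,3): it was a bridge. Count increases: 1 -> 2.
  After removal, components: {0,1,3,4,5} {2}
New component count: 2

Answer: 2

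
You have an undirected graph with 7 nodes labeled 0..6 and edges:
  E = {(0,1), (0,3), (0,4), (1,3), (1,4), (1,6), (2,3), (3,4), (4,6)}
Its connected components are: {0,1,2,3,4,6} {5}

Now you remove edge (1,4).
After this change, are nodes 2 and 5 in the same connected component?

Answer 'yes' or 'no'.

Answer: no

Derivation:
Initial components: {0,1,2,3,4,6} {5}
Removing edge (1,4): not a bridge — component count unchanged at 2.
New components: {0,1,2,3,4,6} {5}
Are 2 and 5 in the same component? no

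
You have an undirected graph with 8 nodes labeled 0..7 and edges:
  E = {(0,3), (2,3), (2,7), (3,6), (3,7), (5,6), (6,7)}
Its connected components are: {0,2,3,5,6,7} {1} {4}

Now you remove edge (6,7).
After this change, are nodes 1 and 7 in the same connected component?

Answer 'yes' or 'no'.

Initial components: {0,2,3,5,6,7} {1} {4}
Removing edge (6,7): not a bridge — component count unchanged at 3.
New components: {0,2,3,5,6,7} {1} {4}
Are 1 and 7 in the same component? no

Answer: no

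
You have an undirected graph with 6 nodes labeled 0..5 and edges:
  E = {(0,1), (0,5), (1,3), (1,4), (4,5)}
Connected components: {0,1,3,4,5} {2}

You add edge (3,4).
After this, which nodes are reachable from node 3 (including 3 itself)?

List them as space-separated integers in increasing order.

Answer: 0 1 3 4 5

Derivation:
Before: nodes reachable from 3: {0,1,3,4,5}
Adding (3,4): both endpoints already in same component. Reachability from 3 unchanged.
After: nodes reachable from 3: {0,1,3,4,5}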